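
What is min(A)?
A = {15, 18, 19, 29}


Set A = {15, 18, 19, 29}
Elements in ascending order: 15, 18, 19, 29
The smallest element is 15.

15


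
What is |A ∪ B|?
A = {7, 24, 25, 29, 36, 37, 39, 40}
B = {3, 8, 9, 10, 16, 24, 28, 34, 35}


Set A = {7, 24, 25, 29, 36, 37, 39, 40}, |A| = 8
Set B = {3, 8, 9, 10, 16, 24, 28, 34, 35}, |B| = 9
A ∩ B = {24}, |A ∩ B| = 1
|A ∪ B| = |A| + |B| - |A ∩ B| = 8 + 9 - 1 = 16

16


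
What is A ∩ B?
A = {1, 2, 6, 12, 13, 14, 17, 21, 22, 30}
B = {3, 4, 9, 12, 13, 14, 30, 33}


Set A = {1, 2, 6, 12, 13, 14, 17, 21, 22, 30}
Set B = {3, 4, 9, 12, 13, 14, 30, 33}
A ∩ B includes only elements in both sets.
Check each element of A against B:
1 ✗, 2 ✗, 6 ✗, 12 ✓, 13 ✓, 14 ✓, 17 ✗, 21 ✗, 22 ✗, 30 ✓
A ∩ B = {12, 13, 14, 30}

{12, 13, 14, 30}


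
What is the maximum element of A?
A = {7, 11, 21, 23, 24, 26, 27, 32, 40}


Set A = {7, 11, 21, 23, 24, 26, 27, 32, 40}
Elements in ascending order: 7, 11, 21, 23, 24, 26, 27, 32, 40
The largest element is 40.

40


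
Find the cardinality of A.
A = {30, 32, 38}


Set A = {30, 32, 38}
Listing elements: 30, 32, 38
Counting: 3 elements
|A| = 3

3


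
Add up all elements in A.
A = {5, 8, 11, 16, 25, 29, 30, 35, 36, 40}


Set A = {5, 8, 11, 16, 25, 29, 30, 35, 36, 40}
Sum = 5 + 8 + 11 + 16 + 25 + 29 + 30 + 35 + 36 + 40 = 235

235


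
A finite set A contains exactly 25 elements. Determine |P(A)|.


The set has 25 elements.
The power set contains all possible subsets.
|P(A)| = 2^|A| = 2^25 = 33554432

33554432


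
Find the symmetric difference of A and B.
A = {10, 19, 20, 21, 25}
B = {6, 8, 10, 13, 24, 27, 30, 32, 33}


Set A = {10, 19, 20, 21, 25}
Set B = {6, 8, 10, 13, 24, 27, 30, 32, 33}
A △ B = (A \ B) ∪ (B \ A)
Elements in A but not B: {19, 20, 21, 25}
Elements in B but not A: {6, 8, 13, 24, 27, 30, 32, 33}
A △ B = {6, 8, 13, 19, 20, 21, 24, 25, 27, 30, 32, 33}

{6, 8, 13, 19, 20, 21, 24, 25, 27, 30, 32, 33}


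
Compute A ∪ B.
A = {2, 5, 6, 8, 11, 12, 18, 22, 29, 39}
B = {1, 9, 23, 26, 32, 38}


Set A = {2, 5, 6, 8, 11, 12, 18, 22, 29, 39}
Set B = {1, 9, 23, 26, 32, 38}
A ∪ B includes all elements in either set.
Elements from A: {2, 5, 6, 8, 11, 12, 18, 22, 29, 39}
Elements from B not already included: {1, 9, 23, 26, 32, 38}
A ∪ B = {1, 2, 5, 6, 8, 9, 11, 12, 18, 22, 23, 26, 29, 32, 38, 39}

{1, 2, 5, 6, 8, 9, 11, 12, 18, 22, 23, 26, 29, 32, 38, 39}


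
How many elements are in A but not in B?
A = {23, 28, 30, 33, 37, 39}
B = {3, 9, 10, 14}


Set A = {23, 28, 30, 33, 37, 39}
Set B = {3, 9, 10, 14}
A \ B = {23, 28, 30, 33, 37, 39}
|A \ B| = 6

6


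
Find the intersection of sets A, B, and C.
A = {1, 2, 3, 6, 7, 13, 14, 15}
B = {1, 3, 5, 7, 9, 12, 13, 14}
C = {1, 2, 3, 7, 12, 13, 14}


Set A = {1, 2, 3, 6, 7, 13, 14, 15}
Set B = {1, 3, 5, 7, 9, 12, 13, 14}
Set C = {1, 2, 3, 7, 12, 13, 14}
First, A ∩ B = {1, 3, 7, 13, 14}
Then, (A ∩ B) ∩ C = {1, 3, 7, 13, 14}

{1, 3, 7, 13, 14}


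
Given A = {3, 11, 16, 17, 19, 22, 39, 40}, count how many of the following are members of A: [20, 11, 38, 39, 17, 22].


Set A = {3, 11, 16, 17, 19, 22, 39, 40}
Candidates: [20, 11, 38, 39, 17, 22]
Check each candidate:
20 ∉ A, 11 ∈ A, 38 ∉ A, 39 ∈ A, 17 ∈ A, 22 ∈ A
Count of candidates in A: 4

4


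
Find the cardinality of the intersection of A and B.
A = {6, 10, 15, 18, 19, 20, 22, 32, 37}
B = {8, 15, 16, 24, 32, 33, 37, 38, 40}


Set A = {6, 10, 15, 18, 19, 20, 22, 32, 37}
Set B = {8, 15, 16, 24, 32, 33, 37, 38, 40}
A ∩ B = {15, 32, 37}
|A ∩ B| = 3

3


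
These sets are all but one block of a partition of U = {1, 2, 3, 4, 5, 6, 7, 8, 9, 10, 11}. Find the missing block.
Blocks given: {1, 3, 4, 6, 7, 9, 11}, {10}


U = {1, 2, 3, 4, 5, 6, 7, 8, 9, 10, 11}
Shown blocks: {1, 3, 4, 6, 7, 9, 11}, {10}
A partition's blocks are pairwise disjoint and cover U, so the missing block = U \ (union of shown blocks).
Union of shown blocks: {1, 3, 4, 6, 7, 9, 10, 11}
Missing block = U \ (union) = {2, 5, 8}

{2, 5, 8}


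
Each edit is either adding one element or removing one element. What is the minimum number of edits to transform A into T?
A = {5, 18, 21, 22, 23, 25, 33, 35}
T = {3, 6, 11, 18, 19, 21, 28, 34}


Set A = {5, 18, 21, 22, 23, 25, 33, 35}
Set T = {3, 6, 11, 18, 19, 21, 28, 34}
Elements to remove from A (in A, not in T): {5, 22, 23, 25, 33, 35} → 6 removals
Elements to add to A (in T, not in A): {3, 6, 11, 19, 28, 34} → 6 additions
Total edits = 6 + 6 = 12

12


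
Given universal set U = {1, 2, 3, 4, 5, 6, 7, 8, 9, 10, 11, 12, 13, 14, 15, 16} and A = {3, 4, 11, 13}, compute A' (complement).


Universal set U = {1, 2, 3, 4, 5, 6, 7, 8, 9, 10, 11, 12, 13, 14, 15, 16}
Set A = {3, 4, 11, 13}
A' = U \ A = elements in U but not in A
Checking each element of U:
1 (not in A, include), 2 (not in A, include), 3 (in A, exclude), 4 (in A, exclude), 5 (not in A, include), 6 (not in A, include), 7 (not in A, include), 8 (not in A, include), 9 (not in A, include), 10 (not in A, include), 11 (in A, exclude), 12 (not in A, include), 13 (in A, exclude), 14 (not in A, include), 15 (not in A, include), 16 (not in A, include)
A' = {1, 2, 5, 6, 7, 8, 9, 10, 12, 14, 15, 16}

{1, 2, 5, 6, 7, 8, 9, 10, 12, 14, 15, 16}


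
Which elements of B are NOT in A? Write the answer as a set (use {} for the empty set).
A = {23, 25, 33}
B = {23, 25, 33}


Set A = {23, 25, 33}
Set B = {23, 25, 33}
Check each element of B against A:
23 ∈ A, 25 ∈ A, 33 ∈ A
Elements of B not in A: {}

{}


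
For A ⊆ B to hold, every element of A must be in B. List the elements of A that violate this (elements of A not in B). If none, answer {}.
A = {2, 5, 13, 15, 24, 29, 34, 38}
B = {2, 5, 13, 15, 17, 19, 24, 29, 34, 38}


Set A = {2, 5, 13, 15, 24, 29, 34, 38}
Set B = {2, 5, 13, 15, 17, 19, 24, 29, 34, 38}
Check each element of A against B:
2 ∈ B, 5 ∈ B, 13 ∈ B, 15 ∈ B, 24 ∈ B, 29 ∈ B, 34 ∈ B, 38 ∈ B
Elements of A not in B: {}

{}


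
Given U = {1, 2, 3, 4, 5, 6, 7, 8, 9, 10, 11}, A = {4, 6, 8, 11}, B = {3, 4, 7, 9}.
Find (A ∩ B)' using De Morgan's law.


U = {1, 2, 3, 4, 5, 6, 7, 8, 9, 10, 11}
A = {4, 6, 8, 11}, B = {3, 4, 7, 9}
A ∩ B = {4}
(A ∩ B)' = U \ (A ∩ B) = {1, 2, 3, 5, 6, 7, 8, 9, 10, 11}
Verification via A' ∪ B': A' = {1, 2, 3, 5, 7, 9, 10}, B' = {1, 2, 5, 6, 8, 10, 11}
A' ∪ B' = {1, 2, 3, 5, 6, 7, 8, 9, 10, 11} ✓

{1, 2, 3, 5, 6, 7, 8, 9, 10, 11}


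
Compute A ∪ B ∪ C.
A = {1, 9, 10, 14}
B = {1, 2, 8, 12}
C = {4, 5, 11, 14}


Set A = {1, 9, 10, 14}
Set B = {1, 2, 8, 12}
Set C = {4, 5, 11, 14}
First, A ∪ B = {1, 2, 8, 9, 10, 12, 14}
Then, (A ∪ B) ∪ C = {1, 2, 4, 5, 8, 9, 10, 11, 12, 14}

{1, 2, 4, 5, 8, 9, 10, 11, 12, 14}


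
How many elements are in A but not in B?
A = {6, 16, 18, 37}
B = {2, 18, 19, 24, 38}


Set A = {6, 16, 18, 37}
Set B = {2, 18, 19, 24, 38}
A \ B = {6, 16, 37}
|A \ B| = 3

3


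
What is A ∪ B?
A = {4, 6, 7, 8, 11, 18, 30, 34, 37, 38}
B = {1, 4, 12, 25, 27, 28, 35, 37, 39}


Set A = {4, 6, 7, 8, 11, 18, 30, 34, 37, 38}
Set B = {1, 4, 12, 25, 27, 28, 35, 37, 39}
A ∪ B includes all elements in either set.
Elements from A: {4, 6, 7, 8, 11, 18, 30, 34, 37, 38}
Elements from B not already included: {1, 12, 25, 27, 28, 35, 39}
A ∪ B = {1, 4, 6, 7, 8, 11, 12, 18, 25, 27, 28, 30, 34, 35, 37, 38, 39}

{1, 4, 6, 7, 8, 11, 12, 18, 25, 27, 28, 30, 34, 35, 37, 38, 39}


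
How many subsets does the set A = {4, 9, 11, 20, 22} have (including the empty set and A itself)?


Set A = {4, 9, 11, 20, 22}
|A| = 5
The power set P(A) contains all subsets of A.
|P(A)| = 2^|A| = 2^5 = 32

32


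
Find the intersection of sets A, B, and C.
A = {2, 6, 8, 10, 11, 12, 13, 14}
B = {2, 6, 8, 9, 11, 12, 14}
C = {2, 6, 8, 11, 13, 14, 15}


Set A = {2, 6, 8, 10, 11, 12, 13, 14}
Set B = {2, 6, 8, 9, 11, 12, 14}
Set C = {2, 6, 8, 11, 13, 14, 15}
First, A ∩ B = {2, 6, 8, 11, 12, 14}
Then, (A ∩ B) ∩ C = {2, 6, 8, 11, 14}

{2, 6, 8, 11, 14}


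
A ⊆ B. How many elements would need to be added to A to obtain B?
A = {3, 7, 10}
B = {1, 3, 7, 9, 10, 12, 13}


Set A = {3, 7, 10}, |A| = 3
Set B = {1, 3, 7, 9, 10, 12, 13}, |B| = 7
Since A ⊆ B: B \ A = {1, 9, 12, 13}
|B| - |A| = 7 - 3 = 4

4


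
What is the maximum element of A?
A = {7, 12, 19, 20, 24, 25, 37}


Set A = {7, 12, 19, 20, 24, 25, 37}
Elements in ascending order: 7, 12, 19, 20, 24, 25, 37
The largest element is 37.

37


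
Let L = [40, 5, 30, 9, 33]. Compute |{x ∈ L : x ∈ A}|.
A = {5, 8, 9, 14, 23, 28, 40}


Set A = {5, 8, 9, 14, 23, 28, 40}
Candidates: [40, 5, 30, 9, 33]
Check each candidate:
40 ∈ A, 5 ∈ A, 30 ∉ A, 9 ∈ A, 33 ∉ A
Count of candidates in A: 3

3


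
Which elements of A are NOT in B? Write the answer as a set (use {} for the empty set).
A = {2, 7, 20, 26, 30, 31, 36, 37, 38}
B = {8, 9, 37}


Set A = {2, 7, 20, 26, 30, 31, 36, 37, 38}
Set B = {8, 9, 37}
Check each element of A against B:
2 ∉ B (include), 7 ∉ B (include), 20 ∉ B (include), 26 ∉ B (include), 30 ∉ B (include), 31 ∉ B (include), 36 ∉ B (include), 37 ∈ B, 38 ∉ B (include)
Elements of A not in B: {2, 7, 20, 26, 30, 31, 36, 38}

{2, 7, 20, 26, 30, 31, 36, 38}


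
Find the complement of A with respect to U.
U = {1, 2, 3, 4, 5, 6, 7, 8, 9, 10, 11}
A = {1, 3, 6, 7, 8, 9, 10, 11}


Universal set U = {1, 2, 3, 4, 5, 6, 7, 8, 9, 10, 11}
Set A = {1, 3, 6, 7, 8, 9, 10, 11}
A' = U \ A = elements in U but not in A
Checking each element of U:
1 (in A, exclude), 2 (not in A, include), 3 (in A, exclude), 4 (not in A, include), 5 (not in A, include), 6 (in A, exclude), 7 (in A, exclude), 8 (in A, exclude), 9 (in A, exclude), 10 (in A, exclude), 11 (in A, exclude)
A' = {2, 4, 5}

{2, 4, 5}


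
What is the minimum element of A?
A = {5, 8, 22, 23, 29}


Set A = {5, 8, 22, 23, 29}
Elements in ascending order: 5, 8, 22, 23, 29
The smallest element is 5.

5


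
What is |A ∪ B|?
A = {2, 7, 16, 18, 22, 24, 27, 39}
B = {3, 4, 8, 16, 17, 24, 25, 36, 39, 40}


Set A = {2, 7, 16, 18, 22, 24, 27, 39}, |A| = 8
Set B = {3, 4, 8, 16, 17, 24, 25, 36, 39, 40}, |B| = 10
A ∩ B = {16, 24, 39}, |A ∩ B| = 3
|A ∪ B| = |A| + |B| - |A ∩ B| = 8 + 10 - 3 = 15

15


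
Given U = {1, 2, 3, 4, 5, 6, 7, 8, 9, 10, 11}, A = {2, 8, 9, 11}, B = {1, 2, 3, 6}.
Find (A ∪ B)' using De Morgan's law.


U = {1, 2, 3, 4, 5, 6, 7, 8, 9, 10, 11}
A = {2, 8, 9, 11}, B = {1, 2, 3, 6}
A ∪ B = {1, 2, 3, 6, 8, 9, 11}
(A ∪ B)' = U \ (A ∪ B) = {4, 5, 7, 10}
Verification via A' ∩ B': A' = {1, 3, 4, 5, 6, 7, 10}, B' = {4, 5, 7, 8, 9, 10, 11}
A' ∩ B' = {4, 5, 7, 10} ✓

{4, 5, 7, 10}


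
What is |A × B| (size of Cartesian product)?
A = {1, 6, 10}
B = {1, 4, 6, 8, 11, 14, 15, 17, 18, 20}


Set A = {1, 6, 10} has 3 elements.
Set B = {1, 4, 6, 8, 11, 14, 15, 17, 18, 20} has 10 elements.
|A × B| = |A| × |B| = 3 × 10 = 30

30


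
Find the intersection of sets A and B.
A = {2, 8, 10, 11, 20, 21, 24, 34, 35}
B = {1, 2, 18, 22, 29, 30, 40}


Set A = {2, 8, 10, 11, 20, 21, 24, 34, 35}
Set B = {1, 2, 18, 22, 29, 30, 40}
A ∩ B includes only elements in both sets.
Check each element of A against B:
2 ✓, 8 ✗, 10 ✗, 11 ✗, 20 ✗, 21 ✗, 24 ✗, 34 ✗, 35 ✗
A ∩ B = {2}

{2}


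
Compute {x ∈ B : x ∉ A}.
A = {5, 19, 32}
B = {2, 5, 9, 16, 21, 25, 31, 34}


Set A = {5, 19, 32}
Set B = {2, 5, 9, 16, 21, 25, 31, 34}
Check each element of B against A:
2 ∉ A (include), 5 ∈ A, 9 ∉ A (include), 16 ∉ A (include), 21 ∉ A (include), 25 ∉ A (include), 31 ∉ A (include), 34 ∉ A (include)
Elements of B not in A: {2, 9, 16, 21, 25, 31, 34}

{2, 9, 16, 21, 25, 31, 34}


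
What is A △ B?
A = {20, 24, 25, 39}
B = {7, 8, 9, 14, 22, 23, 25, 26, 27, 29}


Set A = {20, 24, 25, 39}
Set B = {7, 8, 9, 14, 22, 23, 25, 26, 27, 29}
A △ B = (A \ B) ∪ (B \ A)
Elements in A but not B: {20, 24, 39}
Elements in B but not A: {7, 8, 9, 14, 22, 23, 26, 27, 29}
A △ B = {7, 8, 9, 14, 20, 22, 23, 24, 26, 27, 29, 39}

{7, 8, 9, 14, 20, 22, 23, 24, 26, 27, 29, 39}


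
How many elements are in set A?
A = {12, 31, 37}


Set A = {12, 31, 37}
Listing elements: 12, 31, 37
Counting: 3 elements
|A| = 3

3


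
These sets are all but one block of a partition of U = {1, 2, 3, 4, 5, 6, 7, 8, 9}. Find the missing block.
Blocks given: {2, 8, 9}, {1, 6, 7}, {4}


U = {1, 2, 3, 4, 5, 6, 7, 8, 9}
Shown blocks: {2, 8, 9}, {1, 6, 7}, {4}
A partition's blocks are pairwise disjoint and cover U, so the missing block = U \ (union of shown blocks).
Union of shown blocks: {1, 2, 4, 6, 7, 8, 9}
Missing block = U \ (union) = {3, 5}

{3, 5}


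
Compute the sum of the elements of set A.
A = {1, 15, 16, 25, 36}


Set A = {1, 15, 16, 25, 36}
Sum = 1 + 15 + 16 + 25 + 36 = 93

93


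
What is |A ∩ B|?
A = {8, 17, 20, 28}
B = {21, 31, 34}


Set A = {8, 17, 20, 28}
Set B = {21, 31, 34}
A ∩ B = {}
|A ∩ B| = 0

0


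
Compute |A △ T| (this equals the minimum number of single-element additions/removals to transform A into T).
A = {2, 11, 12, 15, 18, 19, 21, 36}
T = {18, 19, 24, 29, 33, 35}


Set A = {2, 11, 12, 15, 18, 19, 21, 36}
Set T = {18, 19, 24, 29, 33, 35}
Elements to remove from A (in A, not in T): {2, 11, 12, 15, 21, 36} → 6 removals
Elements to add to A (in T, not in A): {24, 29, 33, 35} → 4 additions
Total edits = 6 + 4 = 10

10


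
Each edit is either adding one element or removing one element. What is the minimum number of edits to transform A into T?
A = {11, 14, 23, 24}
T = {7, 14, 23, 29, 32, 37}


Set A = {11, 14, 23, 24}
Set T = {7, 14, 23, 29, 32, 37}
Elements to remove from A (in A, not in T): {11, 24} → 2 removals
Elements to add to A (in T, not in A): {7, 29, 32, 37} → 4 additions
Total edits = 2 + 4 = 6

6


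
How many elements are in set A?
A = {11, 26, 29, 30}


Set A = {11, 26, 29, 30}
Listing elements: 11, 26, 29, 30
Counting: 4 elements
|A| = 4

4


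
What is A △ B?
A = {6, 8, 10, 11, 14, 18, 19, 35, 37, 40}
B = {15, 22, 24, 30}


Set A = {6, 8, 10, 11, 14, 18, 19, 35, 37, 40}
Set B = {15, 22, 24, 30}
A △ B = (A \ B) ∪ (B \ A)
Elements in A but not B: {6, 8, 10, 11, 14, 18, 19, 35, 37, 40}
Elements in B but not A: {15, 22, 24, 30}
A △ B = {6, 8, 10, 11, 14, 15, 18, 19, 22, 24, 30, 35, 37, 40}

{6, 8, 10, 11, 14, 15, 18, 19, 22, 24, 30, 35, 37, 40}


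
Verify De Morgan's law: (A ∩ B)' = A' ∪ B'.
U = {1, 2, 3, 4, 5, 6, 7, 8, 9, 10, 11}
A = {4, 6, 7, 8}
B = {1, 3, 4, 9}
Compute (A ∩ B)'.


U = {1, 2, 3, 4, 5, 6, 7, 8, 9, 10, 11}
A = {4, 6, 7, 8}, B = {1, 3, 4, 9}
A ∩ B = {4}
(A ∩ B)' = U \ (A ∩ B) = {1, 2, 3, 5, 6, 7, 8, 9, 10, 11}
Verification via A' ∪ B': A' = {1, 2, 3, 5, 9, 10, 11}, B' = {2, 5, 6, 7, 8, 10, 11}
A' ∪ B' = {1, 2, 3, 5, 6, 7, 8, 9, 10, 11} ✓

{1, 2, 3, 5, 6, 7, 8, 9, 10, 11}


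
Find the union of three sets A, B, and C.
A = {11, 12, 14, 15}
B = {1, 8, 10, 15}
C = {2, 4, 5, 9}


Set A = {11, 12, 14, 15}
Set B = {1, 8, 10, 15}
Set C = {2, 4, 5, 9}
First, A ∪ B = {1, 8, 10, 11, 12, 14, 15}
Then, (A ∪ B) ∪ C = {1, 2, 4, 5, 8, 9, 10, 11, 12, 14, 15}

{1, 2, 4, 5, 8, 9, 10, 11, 12, 14, 15}


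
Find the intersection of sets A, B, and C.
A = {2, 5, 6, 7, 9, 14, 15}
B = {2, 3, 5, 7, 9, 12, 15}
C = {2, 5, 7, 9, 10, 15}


Set A = {2, 5, 6, 7, 9, 14, 15}
Set B = {2, 3, 5, 7, 9, 12, 15}
Set C = {2, 5, 7, 9, 10, 15}
First, A ∩ B = {2, 5, 7, 9, 15}
Then, (A ∩ B) ∩ C = {2, 5, 7, 9, 15}

{2, 5, 7, 9, 15}


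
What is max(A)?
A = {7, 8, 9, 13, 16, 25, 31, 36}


Set A = {7, 8, 9, 13, 16, 25, 31, 36}
Elements in ascending order: 7, 8, 9, 13, 16, 25, 31, 36
The largest element is 36.

36


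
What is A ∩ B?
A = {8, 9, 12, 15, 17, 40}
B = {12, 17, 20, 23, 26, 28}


Set A = {8, 9, 12, 15, 17, 40}
Set B = {12, 17, 20, 23, 26, 28}
A ∩ B includes only elements in both sets.
Check each element of A against B:
8 ✗, 9 ✗, 12 ✓, 15 ✗, 17 ✓, 40 ✗
A ∩ B = {12, 17}

{12, 17}


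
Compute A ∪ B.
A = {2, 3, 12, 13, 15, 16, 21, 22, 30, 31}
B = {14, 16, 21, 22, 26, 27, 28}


Set A = {2, 3, 12, 13, 15, 16, 21, 22, 30, 31}
Set B = {14, 16, 21, 22, 26, 27, 28}
A ∪ B includes all elements in either set.
Elements from A: {2, 3, 12, 13, 15, 16, 21, 22, 30, 31}
Elements from B not already included: {14, 26, 27, 28}
A ∪ B = {2, 3, 12, 13, 14, 15, 16, 21, 22, 26, 27, 28, 30, 31}

{2, 3, 12, 13, 14, 15, 16, 21, 22, 26, 27, 28, 30, 31}


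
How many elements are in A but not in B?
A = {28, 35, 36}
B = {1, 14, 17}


Set A = {28, 35, 36}
Set B = {1, 14, 17}
A \ B = {28, 35, 36}
|A \ B| = 3

3


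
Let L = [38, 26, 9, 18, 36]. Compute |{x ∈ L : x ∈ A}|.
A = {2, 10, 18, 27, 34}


Set A = {2, 10, 18, 27, 34}
Candidates: [38, 26, 9, 18, 36]
Check each candidate:
38 ∉ A, 26 ∉ A, 9 ∉ A, 18 ∈ A, 36 ∉ A
Count of candidates in A: 1

1


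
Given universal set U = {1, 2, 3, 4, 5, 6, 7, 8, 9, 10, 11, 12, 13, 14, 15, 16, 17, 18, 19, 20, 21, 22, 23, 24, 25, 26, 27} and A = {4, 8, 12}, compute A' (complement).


Universal set U = {1, 2, 3, 4, 5, 6, 7, 8, 9, 10, 11, 12, 13, 14, 15, 16, 17, 18, 19, 20, 21, 22, 23, 24, 25, 26, 27}
Set A = {4, 8, 12}
A' = U \ A = elements in U but not in A
Checking each element of U:
1 (not in A, include), 2 (not in A, include), 3 (not in A, include), 4 (in A, exclude), 5 (not in A, include), 6 (not in A, include), 7 (not in A, include), 8 (in A, exclude), 9 (not in A, include), 10 (not in A, include), 11 (not in A, include), 12 (in A, exclude), 13 (not in A, include), 14 (not in A, include), 15 (not in A, include), 16 (not in A, include), 17 (not in A, include), 18 (not in A, include), 19 (not in A, include), 20 (not in A, include), 21 (not in A, include), 22 (not in A, include), 23 (not in A, include), 24 (not in A, include), 25 (not in A, include), 26 (not in A, include), 27 (not in A, include)
A' = {1, 2, 3, 5, 6, 7, 9, 10, 11, 13, 14, 15, 16, 17, 18, 19, 20, 21, 22, 23, 24, 25, 26, 27}

{1, 2, 3, 5, 6, 7, 9, 10, 11, 13, 14, 15, 16, 17, 18, 19, 20, 21, 22, 23, 24, 25, 26, 27}


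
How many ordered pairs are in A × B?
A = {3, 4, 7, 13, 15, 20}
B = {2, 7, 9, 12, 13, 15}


Set A = {3, 4, 7, 13, 15, 20} has 6 elements.
Set B = {2, 7, 9, 12, 13, 15} has 6 elements.
|A × B| = |A| × |B| = 6 × 6 = 36

36


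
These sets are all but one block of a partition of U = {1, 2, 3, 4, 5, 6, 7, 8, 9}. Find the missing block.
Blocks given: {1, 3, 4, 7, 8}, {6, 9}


U = {1, 2, 3, 4, 5, 6, 7, 8, 9}
Shown blocks: {1, 3, 4, 7, 8}, {6, 9}
A partition's blocks are pairwise disjoint and cover U, so the missing block = U \ (union of shown blocks).
Union of shown blocks: {1, 3, 4, 6, 7, 8, 9}
Missing block = U \ (union) = {2, 5}

{2, 5}


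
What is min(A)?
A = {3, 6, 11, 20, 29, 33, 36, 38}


Set A = {3, 6, 11, 20, 29, 33, 36, 38}
Elements in ascending order: 3, 6, 11, 20, 29, 33, 36, 38
The smallest element is 3.

3


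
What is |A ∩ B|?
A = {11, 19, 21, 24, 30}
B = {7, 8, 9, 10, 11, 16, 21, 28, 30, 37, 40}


Set A = {11, 19, 21, 24, 30}
Set B = {7, 8, 9, 10, 11, 16, 21, 28, 30, 37, 40}
A ∩ B = {11, 21, 30}
|A ∩ B| = 3

3


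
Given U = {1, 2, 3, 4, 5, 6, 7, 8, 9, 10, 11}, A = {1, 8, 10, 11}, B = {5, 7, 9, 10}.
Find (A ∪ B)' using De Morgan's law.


U = {1, 2, 3, 4, 5, 6, 7, 8, 9, 10, 11}
A = {1, 8, 10, 11}, B = {5, 7, 9, 10}
A ∪ B = {1, 5, 7, 8, 9, 10, 11}
(A ∪ B)' = U \ (A ∪ B) = {2, 3, 4, 6}
Verification via A' ∩ B': A' = {2, 3, 4, 5, 6, 7, 9}, B' = {1, 2, 3, 4, 6, 8, 11}
A' ∩ B' = {2, 3, 4, 6} ✓

{2, 3, 4, 6}


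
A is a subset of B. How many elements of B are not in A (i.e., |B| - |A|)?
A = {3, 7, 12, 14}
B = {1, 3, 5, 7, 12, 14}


Set A = {3, 7, 12, 14}, |A| = 4
Set B = {1, 3, 5, 7, 12, 14}, |B| = 6
Since A ⊆ B: B \ A = {1, 5}
|B| - |A| = 6 - 4 = 2

2


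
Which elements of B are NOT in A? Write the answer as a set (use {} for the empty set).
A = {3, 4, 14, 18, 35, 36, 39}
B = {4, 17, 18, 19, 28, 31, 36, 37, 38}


Set A = {3, 4, 14, 18, 35, 36, 39}
Set B = {4, 17, 18, 19, 28, 31, 36, 37, 38}
Check each element of B against A:
4 ∈ A, 17 ∉ A (include), 18 ∈ A, 19 ∉ A (include), 28 ∉ A (include), 31 ∉ A (include), 36 ∈ A, 37 ∉ A (include), 38 ∉ A (include)
Elements of B not in A: {17, 19, 28, 31, 37, 38}

{17, 19, 28, 31, 37, 38}


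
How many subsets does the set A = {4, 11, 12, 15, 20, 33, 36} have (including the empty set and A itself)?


Set A = {4, 11, 12, 15, 20, 33, 36}
|A| = 7
The power set P(A) contains all subsets of A.
|P(A)| = 2^|A| = 2^7 = 128

128


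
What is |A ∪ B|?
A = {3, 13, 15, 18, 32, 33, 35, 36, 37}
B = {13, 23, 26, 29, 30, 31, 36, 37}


Set A = {3, 13, 15, 18, 32, 33, 35, 36, 37}, |A| = 9
Set B = {13, 23, 26, 29, 30, 31, 36, 37}, |B| = 8
A ∩ B = {13, 36, 37}, |A ∩ B| = 3
|A ∪ B| = |A| + |B| - |A ∩ B| = 9 + 8 - 3 = 14

14


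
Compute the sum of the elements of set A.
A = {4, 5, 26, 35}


Set A = {4, 5, 26, 35}
Sum = 4 + 5 + 26 + 35 = 70

70


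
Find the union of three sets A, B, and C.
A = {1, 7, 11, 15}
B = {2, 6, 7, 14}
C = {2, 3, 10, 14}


Set A = {1, 7, 11, 15}
Set B = {2, 6, 7, 14}
Set C = {2, 3, 10, 14}
First, A ∪ B = {1, 2, 6, 7, 11, 14, 15}
Then, (A ∪ B) ∪ C = {1, 2, 3, 6, 7, 10, 11, 14, 15}

{1, 2, 3, 6, 7, 10, 11, 14, 15}


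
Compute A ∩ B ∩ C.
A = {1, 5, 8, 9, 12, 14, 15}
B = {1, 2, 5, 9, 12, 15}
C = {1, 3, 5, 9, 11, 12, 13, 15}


Set A = {1, 5, 8, 9, 12, 14, 15}
Set B = {1, 2, 5, 9, 12, 15}
Set C = {1, 3, 5, 9, 11, 12, 13, 15}
First, A ∩ B = {1, 5, 9, 12, 15}
Then, (A ∩ B) ∩ C = {1, 5, 9, 12, 15}

{1, 5, 9, 12, 15}


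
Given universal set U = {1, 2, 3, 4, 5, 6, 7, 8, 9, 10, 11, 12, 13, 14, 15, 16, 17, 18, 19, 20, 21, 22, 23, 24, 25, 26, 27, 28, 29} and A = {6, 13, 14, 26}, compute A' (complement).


Universal set U = {1, 2, 3, 4, 5, 6, 7, 8, 9, 10, 11, 12, 13, 14, 15, 16, 17, 18, 19, 20, 21, 22, 23, 24, 25, 26, 27, 28, 29}
Set A = {6, 13, 14, 26}
A' = U \ A = elements in U but not in A
Checking each element of U:
1 (not in A, include), 2 (not in A, include), 3 (not in A, include), 4 (not in A, include), 5 (not in A, include), 6 (in A, exclude), 7 (not in A, include), 8 (not in A, include), 9 (not in A, include), 10 (not in A, include), 11 (not in A, include), 12 (not in A, include), 13 (in A, exclude), 14 (in A, exclude), 15 (not in A, include), 16 (not in A, include), 17 (not in A, include), 18 (not in A, include), 19 (not in A, include), 20 (not in A, include), 21 (not in A, include), 22 (not in A, include), 23 (not in A, include), 24 (not in A, include), 25 (not in A, include), 26 (in A, exclude), 27 (not in A, include), 28 (not in A, include), 29 (not in A, include)
A' = {1, 2, 3, 4, 5, 7, 8, 9, 10, 11, 12, 15, 16, 17, 18, 19, 20, 21, 22, 23, 24, 25, 27, 28, 29}

{1, 2, 3, 4, 5, 7, 8, 9, 10, 11, 12, 15, 16, 17, 18, 19, 20, 21, 22, 23, 24, 25, 27, 28, 29}


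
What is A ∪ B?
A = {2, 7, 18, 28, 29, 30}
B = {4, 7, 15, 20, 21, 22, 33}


Set A = {2, 7, 18, 28, 29, 30}
Set B = {4, 7, 15, 20, 21, 22, 33}
A ∪ B includes all elements in either set.
Elements from A: {2, 7, 18, 28, 29, 30}
Elements from B not already included: {4, 15, 20, 21, 22, 33}
A ∪ B = {2, 4, 7, 15, 18, 20, 21, 22, 28, 29, 30, 33}

{2, 4, 7, 15, 18, 20, 21, 22, 28, 29, 30, 33}


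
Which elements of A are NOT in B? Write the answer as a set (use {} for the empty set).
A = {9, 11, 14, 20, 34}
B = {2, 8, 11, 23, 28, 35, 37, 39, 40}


Set A = {9, 11, 14, 20, 34}
Set B = {2, 8, 11, 23, 28, 35, 37, 39, 40}
Check each element of A against B:
9 ∉ B (include), 11 ∈ B, 14 ∉ B (include), 20 ∉ B (include), 34 ∉ B (include)
Elements of A not in B: {9, 14, 20, 34}

{9, 14, 20, 34}


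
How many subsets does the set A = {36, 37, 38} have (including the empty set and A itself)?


Set A = {36, 37, 38}
|A| = 3
The power set P(A) contains all subsets of A.
|P(A)| = 2^|A| = 2^3 = 8

8


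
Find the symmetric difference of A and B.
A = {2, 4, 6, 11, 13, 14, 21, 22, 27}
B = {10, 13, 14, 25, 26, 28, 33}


Set A = {2, 4, 6, 11, 13, 14, 21, 22, 27}
Set B = {10, 13, 14, 25, 26, 28, 33}
A △ B = (A \ B) ∪ (B \ A)
Elements in A but not B: {2, 4, 6, 11, 21, 22, 27}
Elements in B but not A: {10, 25, 26, 28, 33}
A △ B = {2, 4, 6, 10, 11, 21, 22, 25, 26, 27, 28, 33}

{2, 4, 6, 10, 11, 21, 22, 25, 26, 27, 28, 33}


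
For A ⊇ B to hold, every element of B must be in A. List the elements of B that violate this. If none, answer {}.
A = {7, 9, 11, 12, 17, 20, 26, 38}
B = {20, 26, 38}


Set A = {7, 9, 11, 12, 17, 20, 26, 38}
Set B = {20, 26, 38}
Check each element of B against A:
20 ∈ A, 26 ∈ A, 38 ∈ A
Elements of B not in A: {}

{}


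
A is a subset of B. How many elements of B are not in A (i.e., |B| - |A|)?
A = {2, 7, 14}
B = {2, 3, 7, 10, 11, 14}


Set A = {2, 7, 14}, |A| = 3
Set B = {2, 3, 7, 10, 11, 14}, |B| = 6
Since A ⊆ B: B \ A = {3, 10, 11}
|B| - |A| = 6 - 3 = 3

3


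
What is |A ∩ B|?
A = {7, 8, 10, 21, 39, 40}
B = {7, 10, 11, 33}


Set A = {7, 8, 10, 21, 39, 40}
Set B = {7, 10, 11, 33}
A ∩ B = {7, 10}
|A ∩ B| = 2

2


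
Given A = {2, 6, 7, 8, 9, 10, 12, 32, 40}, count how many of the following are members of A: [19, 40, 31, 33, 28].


Set A = {2, 6, 7, 8, 9, 10, 12, 32, 40}
Candidates: [19, 40, 31, 33, 28]
Check each candidate:
19 ∉ A, 40 ∈ A, 31 ∉ A, 33 ∉ A, 28 ∉ A
Count of candidates in A: 1

1


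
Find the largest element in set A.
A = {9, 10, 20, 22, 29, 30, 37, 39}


Set A = {9, 10, 20, 22, 29, 30, 37, 39}
Elements in ascending order: 9, 10, 20, 22, 29, 30, 37, 39
The largest element is 39.

39


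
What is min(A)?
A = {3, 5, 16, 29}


Set A = {3, 5, 16, 29}
Elements in ascending order: 3, 5, 16, 29
The smallest element is 3.

3


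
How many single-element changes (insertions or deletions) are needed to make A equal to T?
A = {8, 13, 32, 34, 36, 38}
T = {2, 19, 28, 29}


Set A = {8, 13, 32, 34, 36, 38}
Set T = {2, 19, 28, 29}
Elements to remove from A (in A, not in T): {8, 13, 32, 34, 36, 38} → 6 removals
Elements to add to A (in T, not in A): {2, 19, 28, 29} → 4 additions
Total edits = 6 + 4 = 10

10


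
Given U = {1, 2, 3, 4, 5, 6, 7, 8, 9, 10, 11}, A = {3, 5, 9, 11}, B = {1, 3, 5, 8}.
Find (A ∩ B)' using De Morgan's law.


U = {1, 2, 3, 4, 5, 6, 7, 8, 9, 10, 11}
A = {3, 5, 9, 11}, B = {1, 3, 5, 8}
A ∩ B = {3, 5}
(A ∩ B)' = U \ (A ∩ B) = {1, 2, 4, 6, 7, 8, 9, 10, 11}
Verification via A' ∪ B': A' = {1, 2, 4, 6, 7, 8, 10}, B' = {2, 4, 6, 7, 9, 10, 11}
A' ∪ B' = {1, 2, 4, 6, 7, 8, 9, 10, 11} ✓

{1, 2, 4, 6, 7, 8, 9, 10, 11}


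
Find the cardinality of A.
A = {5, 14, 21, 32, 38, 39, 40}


Set A = {5, 14, 21, 32, 38, 39, 40}
Listing elements: 5, 14, 21, 32, 38, 39, 40
Counting: 7 elements
|A| = 7

7


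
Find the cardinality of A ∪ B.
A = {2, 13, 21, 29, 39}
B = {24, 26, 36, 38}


Set A = {2, 13, 21, 29, 39}, |A| = 5
Set B = {24, 26, 36, 38}, |B| = 4
A ∩ B = {}, |A ∩ B| = 0
|A ∪ B| = |A| + |B| - |A ∩ B| = 5 + 4 - 0 = 9

9


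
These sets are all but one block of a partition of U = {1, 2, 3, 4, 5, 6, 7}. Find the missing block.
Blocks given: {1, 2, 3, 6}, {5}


U = {1, 2, 3, 4, 5, 6, 7}
Shown blocks: {1, 2, 3, 6}, {5}
A partition's blocks are pairwise disjoint and cover U, so the missing block = U \ (union of shown blocks).
Union of shown blocks: {1, 2, 3, 5, 6}
Missing block = U \ (union) = {4, 7}

{4, 7}


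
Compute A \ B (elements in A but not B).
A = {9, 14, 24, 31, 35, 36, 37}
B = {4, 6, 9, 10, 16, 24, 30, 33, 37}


Set A = {9, 14, 24, 31, 35, 36, 37}
Set B = {4, 6, 9, 10, 16, 24, 30, 33, 37}
A \ B includes elements in A that are not in B.
Check each element of A:
9 (in B, remove), 14 (not in B, keep), 24 (in B, remove), 31 (not in B, keep), 35 (not in B, keep), 36 (not in B, keep), 37 (in B, remove)
A \ B = {14, 31, 35, 36}

{14, 31, 35, 36}


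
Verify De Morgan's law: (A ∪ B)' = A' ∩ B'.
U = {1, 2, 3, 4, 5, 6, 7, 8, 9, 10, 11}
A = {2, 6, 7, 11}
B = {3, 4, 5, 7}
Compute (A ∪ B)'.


U = {1, 2, 3, 4, 5, 6, 7, 8, 9, 10, 11}
A = {2, 6, 7, 11}, B = {3, 4, 5, 7}
A ∪ B = {2, 3, 4, 5, 6, 7, 11}
(A ∪ B)' = U \ (A ∪ B) = {1, 8, 9, 10}
Verification via A' ∩ B': A' = {1, 3, 4, 5, 8, 9, 10}, B' = {1, 2, 6, 8, 9, 10, 11}
A' ∩ B' = {1, 8, 9, 10} ✓

{1, 8, 9, 10}


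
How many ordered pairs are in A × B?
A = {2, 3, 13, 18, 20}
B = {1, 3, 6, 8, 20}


Set A = {2, 3, 13, 18, 20} has 5 elements.
Set B = {1, 3, 6, 8, 20} has 5 elements.
|A × B| = |A| × |B| = 5 × 5 = 25

25


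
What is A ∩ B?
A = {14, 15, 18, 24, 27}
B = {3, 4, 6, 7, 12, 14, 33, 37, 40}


Set A = {14, 15, 18, 24, 27}
Set B = {3, 4, 6, 7, 12, 14, 33, 37, 40}
A ∩ B includes only elements in both sets.
Check each element of A against B:
14 ✓, 15 ✗, 18 ✗, 24 ✗, 27 ✗
A ∩ B = {14}

{14}


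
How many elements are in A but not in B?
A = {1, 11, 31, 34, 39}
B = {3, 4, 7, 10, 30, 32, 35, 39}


Set A = {1, 11, 31, 34, 39}
Set B = {3, 4, 7, 10, 30, 32, 35, 39}
A \ B = {1, 11, 31, 34}
|A \ B| = 4

4


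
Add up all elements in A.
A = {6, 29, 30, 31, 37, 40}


Set A = {6, 29, 30, 31, 37, 40}
Sum = 6 + 29 + 30 + 31 + 37 + 40 = 173

173


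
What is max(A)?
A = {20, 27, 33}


Set A = {20, 27, 33}
Elements in ascending order: 20, 27, 33
The largest element is 33.

33


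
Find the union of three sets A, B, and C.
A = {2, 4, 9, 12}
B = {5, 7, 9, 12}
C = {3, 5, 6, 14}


Set A = {2, 4, 9, 12}
Set B = {5, 7, 9, 12}
Set C = {3, 5, 6, 14}
First, A ∪ B = {2, 4, 5, 7, 9, 12}
Then, (A ∪ B) ∪ C = {2, 3, 4, 5, 6, 7, 9, 12, 14}

{2, 3, 4, 5, 6, 7, 9, 12, 14}


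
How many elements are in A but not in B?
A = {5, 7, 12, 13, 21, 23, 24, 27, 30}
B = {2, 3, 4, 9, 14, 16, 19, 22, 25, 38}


Set A = {5, 7, 12, 13, 21, 23, 24, 27, 30}
Set B = {2, 3, 4, 9, 14, 16, 19, 22, 25, 38}
A \ B = {5, 7, 12, 13, 21, 23, 24, 27, 30}
|A \ B| = 9

9


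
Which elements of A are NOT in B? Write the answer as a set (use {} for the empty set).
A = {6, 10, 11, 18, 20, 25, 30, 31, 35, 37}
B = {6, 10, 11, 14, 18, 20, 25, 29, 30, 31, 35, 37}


Set A = {6, 10, 11, 18, 20, 25, 30, 31, 35, 37}
Set B = {6, 10, 11, 14, 18, 20, 25, 29, 30, 31, 35, 37}
Check each element of A against B:
6 ∈ B, 10 ∈ B, 11 ∈ B, 18 ∈ B, 20 ∈ B, 25 ∈ B, 30 ∈ B, 31 ∈ B, 35 ∈ B, 37 ∈ B
Elements of A not in B: {}

{}


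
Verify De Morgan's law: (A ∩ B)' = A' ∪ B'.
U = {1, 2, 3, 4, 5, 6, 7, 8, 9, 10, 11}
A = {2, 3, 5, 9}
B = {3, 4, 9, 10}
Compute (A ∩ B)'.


U = {1, 2, 3, 4, 5, 6, 7, 8, 9, 10, 11}
A = {2, 3, 5, 9}, B = {3, 4, 9, 10}
A ∩ B = {3, 9}
(A ∩ B)' = U \ (A ∩ B) = {1, 2, 4, 5, 6, 7, 8, 10, 11}
Verification via A' ∪ B': A' = {1, 4, 6, 7, 8, 10, 11}, B' = {1, 2, 5, 6, 7, 8, 11}
A' ∪ B' = {1, 2, 4, 5, 6, 7, 8, 10, 11} ✓

{1, 2, 4, 5, 6, 7, 8, 10, 11}


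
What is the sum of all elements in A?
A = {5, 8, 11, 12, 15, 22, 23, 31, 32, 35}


Set A = {5, 8, 11, 12, 15, 22, 23, 31, 32, 35}
Sum = 5 + 8 + 11 + 12 + 15 + 22 + 23 + 31 + 32 + 35 = 194

194


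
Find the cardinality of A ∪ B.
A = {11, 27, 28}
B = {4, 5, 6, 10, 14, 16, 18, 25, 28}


Set A = {11, 27, 28}, |A| = 3
Set B = {4, 5, 6, 10, 14, 16, 18, 25, 28}, |B| = 9
A ∩ B = {28}, |A ∩ B| = 1
|A ∪ B| = |A| + |B| - |A ∩ B| = 3 + 9 - 1 = 11

11


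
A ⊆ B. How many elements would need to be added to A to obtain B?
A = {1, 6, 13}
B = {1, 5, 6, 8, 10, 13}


Set A = {1, 6, 13}, |A| = 3
Set B = {1, 5, 6, 8, 10, 13}, |B| = 6
Since A ⊆ B: B \ A = {5, 8, 10}
|B| - |A| = 6 - 3 = 3

3


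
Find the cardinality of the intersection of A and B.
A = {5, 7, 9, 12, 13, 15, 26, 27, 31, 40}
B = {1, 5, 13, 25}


Set A = {5, 7, 9, 12, 13, 15, 26, 27, 31, 40}
Set B = {1, 5, 13, 25}
A ∩ B = {5, 13}
|A ∩ B| = 2

2


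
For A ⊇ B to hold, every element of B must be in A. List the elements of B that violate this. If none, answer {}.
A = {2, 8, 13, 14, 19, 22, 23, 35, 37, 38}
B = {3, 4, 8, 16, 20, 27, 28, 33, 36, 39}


Set A = {2, 8, 13, 14, 19, 22, 23, 35, 37, 38}
Set B = {3, 4, 8, 16, 20, 27, 28, 33, 36, 39}
Check each element of B against A:
3 ∉ A (include), 4 ∉ A (include), 8 ∈ A, 16 ∉ A (include), 20 ∉ A (include), 27 ∉ A (include), 28 ∉ A (include), 33 ∉ A (include), 36 ∉ A (include), 39 ∉ A (include)
Elements of B not in A: {3, 4, 16, 20, 27, 28, 33, 36, 39}

{3, 4, 16, 20, 27, 28, 33, 36, 39}


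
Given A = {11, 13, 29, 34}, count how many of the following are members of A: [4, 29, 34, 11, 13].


Set A = {11, 13, 29, 34}
Candidates: [4, 29, 34, 11, 13]
Check each candidate:
4 ∉ A, 29 ∈ A, 34 ∈ A, 11 ∈ A, 13 ∈ A
Count of candidates in A: 4

4


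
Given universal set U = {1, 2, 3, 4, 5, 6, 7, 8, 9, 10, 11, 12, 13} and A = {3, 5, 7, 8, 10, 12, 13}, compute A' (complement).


Universal set U = {1, 2, 3, 4, 5, 6, 7, 8, 9, 10, 11, 12, 13}
Set A = {3, 5, 7, 8, 10, 12, 13}
A' = U \ A = elements in U but not in A
Checking each element of U:
1 (not in A, include), 2 (not in A, include), 3 (in A, exclude), 4 (not in A, include), 5 (in A, exclude), 6 (not in A, include), 7 (in A, exclude), 8 (in A, exclude), 9 (not in A, include), 10 (in A, exclude), 11 (not in A, include), 12 (in A, exclude), 13 (in A, exclude)
A' = {1, 2, 4, 6, 9, 11}

{1, 2, 4, 6, 9, 11}


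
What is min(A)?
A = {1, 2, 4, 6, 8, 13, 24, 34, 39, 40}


Set A = {1, 2, 4, 6, 8, 13, 24, 34, 39, 40}
Elements in ascending order: 1, 2, 4, 6, 8, 13, 24, 34, 39, 40
The smallest element is 1.

1


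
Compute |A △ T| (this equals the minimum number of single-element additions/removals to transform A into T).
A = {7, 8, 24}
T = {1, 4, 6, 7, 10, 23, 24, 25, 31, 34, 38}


Set A = {7, 8, 24}
Set T = {1, 4, 6, 7, 10, 23, 24, 25, 31, 34, 38}
Elements to remove from A (in A, not in T): {8} → 1 removals
Elements to add to A (in T, not in A): {1, 4, 6, 10, 23, 25, 31, 34, 38} → 9 additions
Total edits = 1 + 9 = 10

10


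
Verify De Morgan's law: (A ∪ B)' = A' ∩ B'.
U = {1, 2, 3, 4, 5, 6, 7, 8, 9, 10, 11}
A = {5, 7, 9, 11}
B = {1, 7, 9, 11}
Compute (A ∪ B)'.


U = {1, 2, 3, 4, 5, 6, 7, 8, 9, 10, 11}
A = {5, 7, 9, 11}, B = {1, 7, 9, 11}
A ∪ B = {1, 5, 7, 9, 11}
(A ∪ B)' = U \ (A ∪ B) = {2, 3, 4, 6, 8, 10}
Verification via A' ∩ B': A' = {1, 2, 3, 4, 6, 8, 10}, B' = {2, 3, 4, 5, 6, 8, 10}
A' ∩ B' = {2, 3, 4, 6, 8, 10} ✓

{2, 3, 4, 6, 8, 10}


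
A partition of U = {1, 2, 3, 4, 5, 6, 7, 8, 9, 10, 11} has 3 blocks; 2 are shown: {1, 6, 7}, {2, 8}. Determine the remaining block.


U = {1, 2, 3, 4, 5, 6, 7, 8, 9, 10, 11}
Shown blocks: {1, 6, 7}, {2, 8}
A partition's blocks are pairwise disjoint and cover U, so the missing block = U \ (union of shown blocks).
Union of shown blocks: {1, 2, 6, 7, 8}
Missing block = U \ (union) = {3, 4, 5, 9, 10, 11}

{3, 4, 5, 9, 10, 11}


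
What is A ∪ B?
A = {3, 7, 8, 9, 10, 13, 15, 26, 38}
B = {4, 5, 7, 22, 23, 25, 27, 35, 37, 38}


Set A = {3, 7, 8, 9, 10, 13, 15, 26, 38}
Set B = {4, 5, 7, 22, 23, 25, 27, 35, 37, 38}
A ∪ B includes all elements in either set.
Elements from A: {3, 7, 8, 9, 10, 13, 15, 26, 38}
Elements from B not already included: {4, 5, 22, 23, 25, 27, 35, 37}
A ∪ B = {3, 4, 5, 7, 8, 9, 10, 13, 15, 22, 23, 25, 26, 27, 35, 37, 38}

{3, 4, 5, 7, 8, 9, 10, 13, 15, 22, 23, 25, 26, 27, 35, 37, 38}


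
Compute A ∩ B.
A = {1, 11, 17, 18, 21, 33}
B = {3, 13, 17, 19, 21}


Set A = {1, 11, 17, 18, 21, 33}
Set B = {3, 13, 17, 19, 21}
A ∩ B includes only elements in both sets.
Check each element of A against B:
1 ✗, 11 ✗, 17 ✓, 18 ✗, 21 ✓, 33 ✗
A ∩ B = {17, 21}

{17, 21}


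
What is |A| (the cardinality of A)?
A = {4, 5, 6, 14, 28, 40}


Set A = {4, 5, 6, 14, 28, 40}
Listing elements: 4, 5, 6, 14, 28, 40
Counting: 6 elements
|A| = 6

6


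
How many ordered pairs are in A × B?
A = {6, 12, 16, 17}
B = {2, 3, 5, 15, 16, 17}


Set A = {6, 12, 16, 17} has 4 elements.
Set B = {2, 3, 5, 15, 16, 17} has 6 elements.
|A × B| = |A| × |B| = 4 × 6 = 24

24


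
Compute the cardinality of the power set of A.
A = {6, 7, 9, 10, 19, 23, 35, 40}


Set A = {6, 7, 9, 10, 19, 23, 35, 40}
|A| = 8
The power set P(A) contains all subsets of A.
|P(A)| = 2^|A| = 2^8 = 256

256


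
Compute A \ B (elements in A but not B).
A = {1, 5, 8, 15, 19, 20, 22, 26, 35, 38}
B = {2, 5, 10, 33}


Set A = {1, 5, 8, 15, 19, 20, 22, 26, 35, 38}
Set B = {2, 5, 10, 33}
A \ B includes elements in A that are not in B.
Check each element of A:
1 (not in B, keep), 5 (in B, remove), 8 (not in B, keep), 15 (not in B, keep), 19 (not in B, keep), 20 (not in B, keep), 22 (not in B, keep), 26 (not in B, keep), 35 (not in B, keep), 38 (not in B, keep)
A \ B = {1, 8, 15, 19, 20, 22, 26, 35, 38}

{1, 8, 15, 19, 20, 22, 26, 35, 38}


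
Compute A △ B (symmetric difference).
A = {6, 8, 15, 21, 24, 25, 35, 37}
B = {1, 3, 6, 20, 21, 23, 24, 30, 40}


Set A = {6, 8, 15, 21, 24, 25, 35, 37}
Set B = {1, 3, 6, 20, 21, 23, 24, 30, 40}
A △ B = (A \ B) ∪ (B \ A)
Elements in A but not B: {8, 15, 25, 35, 37}
Elements in B but not A: {1, 3, 20, 23, 30, 40}
A △ B = {1, 3, 8, 15, 20, 23, 25, 30, 35, 37, 40}

{1, 3, 8, 15, 20, 23, 25, 30, 35, 37, 40}


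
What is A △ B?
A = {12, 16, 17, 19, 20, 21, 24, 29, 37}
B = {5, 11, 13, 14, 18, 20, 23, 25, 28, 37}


Set A = {12, 16, 17, 19, 20, 21, 24, 29, 37}
Set B = {5, 11, 13, 14, 18, 20, 23, 25, 28, 37}
A △ B = (A \ B) ∪ (B \ A)
Elements in A but not B: {12, 16, 17, 19, 21, 24, 29}
Elements in B but not A: {5, 11, 13, 14, 18, 23, 25, 28}
A △ B = {5, 11, 12, 13, 14, 16, 17, 18, 19, 21, 23, 24, 25, 28, 29}

{5, 11, 12, 13, 14, 16, 17, 18, 19, 21, 23, 24, 25, 28, 29}


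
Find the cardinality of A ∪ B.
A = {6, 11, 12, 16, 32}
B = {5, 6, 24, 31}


Set A = {6, 11, 12, 16, 32}, |A| = 5
Set B = {5, 6, 24, 31}, |B| = 4
A ∩ B = {6}, |A ∩ B| = 1
|A ∪ B| = |A| + |B| - |A ∩ B| = 5 + 4 - 1 = 8

8


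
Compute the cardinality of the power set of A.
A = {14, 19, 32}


Set A = {14, 19, 32}
|A| = 3
The power set P(A) contains all subsets of A.
|P(A)| = 2^|A| = 2^3 = 8

8


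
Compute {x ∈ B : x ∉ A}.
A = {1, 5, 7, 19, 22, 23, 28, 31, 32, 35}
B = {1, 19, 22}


Set A = {1, 5, 7, 19, 22, 23, 28, 31, 32, 35}
Set B = {1, 19, 22}
Check each element of B against A:
1 ∈ A, 19 ∈ A, 22 ∈ A
Elements of B not in A: {}

{}


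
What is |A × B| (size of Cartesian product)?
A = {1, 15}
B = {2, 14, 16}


Set A = {1, 15} has 2 elements.
Set B = {2, 14, 16} has 3 elements.
|A × B| = |A| × |B| = 2 × 3 = 6

6


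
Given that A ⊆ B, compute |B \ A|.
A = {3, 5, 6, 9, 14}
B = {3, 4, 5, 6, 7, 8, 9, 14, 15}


Set A = {3, 5, 6, 9, 14}, |A| = 5
Set B = {3, 4, 5, 6, 7, 8, 9, 14, 15}, |B| = 9
Since A ⊆ B: B \ A = {4, 7, 8, 15}
|B| - |A| = 9 - 5 = 4

4


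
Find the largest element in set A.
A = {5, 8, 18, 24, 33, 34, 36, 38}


Set A = {5, 8, 18, 24, 33, 34, 36, 38}
Elements in ascending order: 5, 8, 18, 24, 33, 34, 36, 38
The largest element is 38.

38


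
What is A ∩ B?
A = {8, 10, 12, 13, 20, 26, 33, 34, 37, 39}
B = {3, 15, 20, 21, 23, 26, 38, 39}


Set A = {8, 10, 12, 13, 20, 26, 33, 34, 37, 39}
Set B = {3, 15, 20, 21, 23, 26, 38, 39}
A ∩ B includes only elements in both sets.
Check each element of A against B:
8 ✗, 10 ✗, 12 ✗, 13 ✗, 20 ✓, 26 ✓, 33 ✗, 34 ✗, 37 ✗, 39 ✓
A ∩ B = {20, 26, 39}

{20, 26, 39}


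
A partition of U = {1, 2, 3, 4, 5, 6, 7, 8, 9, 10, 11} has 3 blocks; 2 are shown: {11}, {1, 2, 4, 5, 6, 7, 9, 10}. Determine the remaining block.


U = {1, 2, 3, 4, 5, 6, 7, 8, 9, 10, 11}
Shown blocks: {11}, {1, 2, 4, 5, 6, 7, 9, 10}
A partition's blocks are pairwise disjoint and cover U, so the missing block = U \ (union of shown blocks).
Union of shown blocks: {1, 2, 4, 5, 6, 7, 9, 10, 11}
Missing block = U \ (union) = {3, 8}

{3, 8}


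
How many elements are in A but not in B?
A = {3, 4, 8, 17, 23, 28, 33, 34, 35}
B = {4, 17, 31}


Set A = {3, 4, 8, 17, 23, 28, 33, 34, 35}
Set B = {4, 17, 31}
A \ B = {3, 8, 23, 28, 33, 34, 35}
|A \ B| = 7

7
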